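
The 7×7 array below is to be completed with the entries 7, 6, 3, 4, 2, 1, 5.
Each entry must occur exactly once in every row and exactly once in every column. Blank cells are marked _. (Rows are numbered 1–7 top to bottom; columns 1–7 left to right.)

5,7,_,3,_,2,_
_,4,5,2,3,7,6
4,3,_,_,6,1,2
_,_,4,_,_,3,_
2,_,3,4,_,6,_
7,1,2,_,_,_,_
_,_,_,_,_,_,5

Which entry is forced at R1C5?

Row 2, column 1: row 2 has {7, 6, 3, 4, 2, 5} and column 1 has {7, 4, 2, 5}, leaving only 1.
Row 3, column 3: row 3 has {6, 3, 4, 2, 1} and column 3 has {3, 4, 2, 5}, leaving only 7.
Row 3, column 4: row 3 has {7, 6, 3, 4, 2, 1} and column 4 has {3, 4, 2}, leaving only 5.
Row 4, column 1: row 4 has {3, 4} and column 1 has {7, 4, 2, 1, 5}, leaving only 6.
Row 5, column 2: row 5 has {6, 3, 4, 2} and column 2 has {7, 3, 4, 1}, leaving only 5.
Row 4, column 2: row 4 has {6, 3, 4} and column 2 has {7, 3, 4, 1, 5}, leaving only 2.
Row 6, column 4: row 6 has {7, 2, 1} and column 4 has {3, 4, 2, 5}, leaving only 6.
Row 7, column 1: row 7 has {5} and column 1 has {7, 6, 4, 2, 1, 5}, leaving only 3.
Row 7, column 2: row 7 has {3, 5} and column 2 has {7, 3, 4, 2, 1, 5}, leaving only 6.
Row 7, column 3: row 7 has {6, 3, 5} and column 3 has {7, 3, 4, 2, 5}, leaving only 1.
Row 1, column 3: row 1 has {7, 3, 2, 5} and column 3 has {7, 3, 4, 2, 1, 5}, leaving only 6.
Row 7, column 4: row 7 has {6, 3, 1, 5} and column 4 has {6, 3, 4, 2, 5}, leaving only 7.
Row 4, column 4: row 4 has {6, 3, 4, 2} and column 4 has {7, 6, 3, 4, 2, 5}, leaving only 1.
Row 4, column 7: row 4 has {6, 3, 4, 2, 1} and column 7 has {6, 2, 5}, leaving only 7.
Row 4, column 5: row 4 has {7, 6, 3, 4, 2, 1} and column 5 has {6, 3}, leaving only 5.
Row 5, column 7: row 5 has {6, 3, 4, 2, 5} and column 7 has {7, 6, 2, 5}, leaving only 1.
Row 1, column 7: row 1 has {7, 6, 3, 2, 5} and column 7 has {7, 6, 2, 1, 5}, leaving only 4.
Row 1 already has {7, 6, 3, 4, 2, 5} and column 5 already has {6, 3, 5}, so row 1, column 5 must be 1.

1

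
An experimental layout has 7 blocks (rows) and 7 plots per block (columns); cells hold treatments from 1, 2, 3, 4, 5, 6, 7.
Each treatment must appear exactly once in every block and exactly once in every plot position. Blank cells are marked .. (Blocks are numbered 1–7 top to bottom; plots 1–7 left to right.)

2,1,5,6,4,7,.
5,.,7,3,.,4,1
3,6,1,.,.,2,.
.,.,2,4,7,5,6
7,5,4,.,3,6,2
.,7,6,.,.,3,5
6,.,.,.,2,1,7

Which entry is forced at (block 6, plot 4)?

Block 1, plot 7: block 1 has {1, 2, 4, 5, 6, 7} and plot 7 has {1, 2, 5, 6, 7}, leaving only 3.
Block 2, plot 2: block 2 has {1, 3, 4, 5, 7} and plot 2 has {1, 5, 6, 7}, leaving only 2.
Block 2, plot 5: block 2 has {1, 2, 3, 4, 5, 7} and plot 5 has {2, 3, 4, 7}, leaving only 6.
Block 3, plot 5: block 3 has {1, 2, 3, 6} and plot 5 has {2, 3, 4, 6, 7}, leaving only 5.
Block 3, plot 4: block 3 has {1, 2, 3, 5, 6} and plot 4 has {3, 4, 6}, leaving only 7.
Block 3, plot 7: block 3 has {1, 2, 3, 5, 6, 7} and plot 7 has {1, 2, 3, 5, 6, 7}, leaving only 4.
Block 4, plot 1: block 4 has {2, 4, 5, 6, 7} and plot 1 has {2, 3, 5, 6, 7}, leaving only 1.
Block 4, plot 2: block 4 has {1, 2, 4, 5, 6, 7} and plot 2 has {1, 2, 5, 6, 7}, leaving only 3.
Block 5, plot 4: block 5 has {2, 3, 4, 5, 6, 7} and plot 4 has {3, 4, 6, 7}, leaving only 1.
Block 6 already has {3, 5, 6, 7} and plot 4 already has {1, 3, 4, 6, 7}, so block 6, plot 4 must be 2.

2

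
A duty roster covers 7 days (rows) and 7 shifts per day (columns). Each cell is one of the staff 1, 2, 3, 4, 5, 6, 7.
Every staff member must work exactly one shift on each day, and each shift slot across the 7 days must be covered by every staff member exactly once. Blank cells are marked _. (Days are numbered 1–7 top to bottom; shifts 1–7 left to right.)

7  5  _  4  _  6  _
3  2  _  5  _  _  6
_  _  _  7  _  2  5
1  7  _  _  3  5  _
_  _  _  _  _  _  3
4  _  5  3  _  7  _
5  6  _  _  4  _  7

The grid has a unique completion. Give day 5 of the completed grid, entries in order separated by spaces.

Day 3, shift 1: day 3 has {2, 5, 7} and shift 1 has {1, 3, 4, 5, 7}, leaving only 6.
Day 5, shift 1: day 5 has {3} and shift 1 has {1, 3, 4, 5, 6, 7}, leaving only 2.
Day 3, shift 5: day 3 has {2, 5, 6, 7} and shift 5 has {3, 4}, leaving only 1.
Day 1, shift 5: day 1 has {4, 5, 6, 7} and shift 5 has {1, 3, 4}, leaving only 2.
Day 1, shift 7: day 1 has {2, 4, 5, 6, 7} and shift 7 has {3, 5, 6, 7}, leaving only 1.
Day 1, shift 3: day 1 has {1, 2, 4, 5, 6, 7} and shift 3 has {5}, leaving only 3.
Day 2, shift 5: day 2 has {2, 3, 5, 6} and shift 5 has {1, 2, 3, 4}, leaving only 7.
Day 3, shift 3: day 3 has {1, 2, 5, 6, 7} and shift 3 has {3, 5}, leaving only 4.
Day 2, shift 3: day 2 has {2, 3, 5, 6, 7} and shift 3 has {3, 4, 5}, leaving only 1.
Day 2, shift 6: day 2 has {1, 2, 3, 5, 6, 7} and shift 6 has {2, 5, 6, 7}, leaving only 4.
Day 5, shift 6: day 5 has {2, 3} and shift 6 has {2, 4, 5, 6, 7}, leaving only 1.
Day 5, shift 2: day 5 has {1, 2, 3} and shift 2 has {2, 5, 6, 7}, leaving only 4.
Day 5, shift 4: day 5 has {1, 2, 3, 4} and shift 4 has {3, 4, 5, 7}, leaving only 6.
Day 5, shift 3: day 5 has {1, 2, 3, 4, 6} and shift 3 has {1, 3, 4, 5}, leaving only 7.
Day 5, shift 5: day 5 has {1, 2, 3, 4, 6, 7} and shift 5 has {1, 2, 3, 4, 7}, leaving only 5.
So day 5 reads: 2 4 7 6 5 1 3.

2 4 7 6 5 1 3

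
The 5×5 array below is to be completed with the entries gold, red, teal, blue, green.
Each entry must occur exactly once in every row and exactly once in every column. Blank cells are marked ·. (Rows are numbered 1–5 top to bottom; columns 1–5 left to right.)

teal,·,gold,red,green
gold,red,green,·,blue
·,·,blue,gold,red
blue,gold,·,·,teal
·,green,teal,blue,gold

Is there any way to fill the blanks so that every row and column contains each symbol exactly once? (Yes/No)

Yes

No row or column among the givens repeats a symbol, and propagating forced cells runs into no contradiction.
One valid completion exists (for instance, teal blue gold red green / gold red green teal blue / green teal blue gold red / blue gold red green teal / red green teal blue gold).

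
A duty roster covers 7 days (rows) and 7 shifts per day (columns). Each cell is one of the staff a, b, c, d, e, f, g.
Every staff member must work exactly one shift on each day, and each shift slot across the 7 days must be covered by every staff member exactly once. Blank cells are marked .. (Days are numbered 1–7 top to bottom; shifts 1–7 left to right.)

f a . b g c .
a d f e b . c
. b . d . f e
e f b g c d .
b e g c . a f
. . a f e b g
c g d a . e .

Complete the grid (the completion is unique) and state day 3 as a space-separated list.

g b c d a f e

Day 3, shift 1: day 3 has {b, d, e, f} and shift 1 has {a, b, c, e, f}, leaving only g.
Day 3, shift 3: day 3 has {b, d, e, f, g} and shift 3 has {a, b, d, f, g}, leaving only c.
Day 3, shift 5: day 3 has {b, c, d, e, f, g} and shift 5 has {b, c, e, g}, leaving only a.
So day 3 reads: g b c d a f e.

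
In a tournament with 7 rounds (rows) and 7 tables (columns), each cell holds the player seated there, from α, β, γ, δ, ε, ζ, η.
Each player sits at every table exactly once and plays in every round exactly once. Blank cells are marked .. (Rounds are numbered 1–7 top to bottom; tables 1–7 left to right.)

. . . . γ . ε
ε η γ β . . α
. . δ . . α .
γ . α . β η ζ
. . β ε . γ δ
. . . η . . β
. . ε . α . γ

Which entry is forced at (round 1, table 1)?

δ

Round 3, table 7: round 3 has {α, δ} and table 7 has {α, β, γ, δ, ε, ζ}, leaving only η.
Round 4, table 4: round 4 has {α, β, γ, ζ, η} and table 4 has {β, ε, η}, leaving only δ.
Round 4, table 2: round 4 has {α, β, γ, δ, ζ, η} and table 2 has {η}, leaving only ε.
Round 6, table 3: round 6 has {β, η} and table 3 has {α, β, γ, δ, ε}, leaving only ζ.
Round 1, table 3: round 1 has {γ, ε} and table 3 has {α, β, γ, δ, ε, ζ}, leaving only η.
Round 7, table 4: round 7 has {α, γ, ε} and table 4 has {β, δ, ε, η}, leaving only ζ.
Round 1, table 4: round 1 has {γ, ε, η} and table 4 has {β, δ, ε, ζ, η}, leaving only α.
Round 3, table 4: round 3 has {α, δ, η} and table 4 has {α, β, δ, ε, ζ, η}, leaving only γ.
Round 1, table 1 is narrowed to {β, δ, ζ}.
If it were β, then round 7, table 2 would be left with no valid symbol.
If it were ζ, then round 6, table 5 would be left with no valid symbol.
So round 1, table 1 must be δ.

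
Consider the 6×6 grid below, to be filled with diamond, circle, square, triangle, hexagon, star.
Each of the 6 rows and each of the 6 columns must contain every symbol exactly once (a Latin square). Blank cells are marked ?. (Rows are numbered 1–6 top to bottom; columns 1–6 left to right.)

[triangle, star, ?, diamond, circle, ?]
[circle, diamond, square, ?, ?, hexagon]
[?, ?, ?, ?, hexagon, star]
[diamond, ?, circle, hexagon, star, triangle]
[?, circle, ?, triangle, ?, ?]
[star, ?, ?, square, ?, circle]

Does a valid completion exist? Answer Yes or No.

Yes

No row or column among the givens repeats a symbol, and propagating forced cells runs into no contradiction.
One valid completion exists (for instance, triangle star hexagon diamond circle square / circle diamond square star triangle hexagon / square triangle diamond circle hexagon star / diamond square circle hexagon star triangle / hexagon circle star triangle square diamond / star hexagon triangle square diamond circle).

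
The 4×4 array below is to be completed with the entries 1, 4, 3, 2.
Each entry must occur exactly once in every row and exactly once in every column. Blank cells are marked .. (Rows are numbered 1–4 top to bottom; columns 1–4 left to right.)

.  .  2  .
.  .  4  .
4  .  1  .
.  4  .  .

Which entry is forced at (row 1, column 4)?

Row 4, column 3: row 4 has {4} and column 3 has {1, 4, 2}, leaving only 3.
Row 1, column 4 is narrowed to {1, 4, 3}.
If it were 1, then row 1, column 2 would be left with no valid symbol.
If it were 3, then row 1, column 2 would be left with no valid symbol.
So row 1, column 4 must be 4.

4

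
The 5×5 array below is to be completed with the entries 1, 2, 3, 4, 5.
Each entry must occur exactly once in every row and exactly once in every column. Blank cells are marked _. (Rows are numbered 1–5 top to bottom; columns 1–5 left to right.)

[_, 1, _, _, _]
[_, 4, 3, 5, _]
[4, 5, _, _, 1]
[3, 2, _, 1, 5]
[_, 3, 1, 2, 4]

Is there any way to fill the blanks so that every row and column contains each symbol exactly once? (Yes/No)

Yes

No row or column among the givens repeats a symbol, and propagating forced cells runs into no contradiction.
One valid completion exists (for instance, 2 1 5 4 3 / 1 4 3 5 2 / 4 5 2 3 1 / 3 2 4 1 5 / 5 3 1 2 4).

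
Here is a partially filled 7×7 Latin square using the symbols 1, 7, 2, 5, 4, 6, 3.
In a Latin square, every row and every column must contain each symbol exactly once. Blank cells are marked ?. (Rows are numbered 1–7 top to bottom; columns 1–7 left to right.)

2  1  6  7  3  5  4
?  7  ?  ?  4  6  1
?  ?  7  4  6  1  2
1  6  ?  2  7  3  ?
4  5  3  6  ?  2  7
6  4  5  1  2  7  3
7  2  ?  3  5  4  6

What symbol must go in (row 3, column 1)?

Row 2, column 3: row 2 has {1, 7, 4, 6} and column 3 has {7, 5, 6, 3}, leaving only 2.
Row 2, column 4: row 2 has {1, 7, 2, 4, 6} and column 4 has {1, 7, 2, 4, 6, 3}, leaving only 5.
Row 2, column 1: row 2 has {1, 7, 2, 5, 4, 6} and column 1 has {1, 7, 2, 4, 6}, leaving only 3.
Row 3 already has {1, 7, 2, 4, 6} and column 1 already has {1, 7, 2, 4, 6, 3}, so row 3, column 1 must be 5.

5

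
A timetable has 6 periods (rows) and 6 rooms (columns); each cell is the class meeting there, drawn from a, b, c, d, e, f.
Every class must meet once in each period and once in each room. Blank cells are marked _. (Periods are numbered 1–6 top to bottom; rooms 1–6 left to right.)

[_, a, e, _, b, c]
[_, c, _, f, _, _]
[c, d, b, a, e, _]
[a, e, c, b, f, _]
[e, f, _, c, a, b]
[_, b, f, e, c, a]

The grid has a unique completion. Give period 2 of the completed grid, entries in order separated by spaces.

Period 2, room 5: period 2 has {c, f} and room 5 has {a, b, c, e, f}, leaving only d.
Period 2, room 1: period 2 has {c, d, f} and room 1 has {a, c, e}, leaving only b.
Period 2, room 3: period 2 has {b, c, d, f} and room 3 has {b, c, e, f}, leaving only a.
Period 2, room 6: period 2 has {a, b, c, d, f} and room 6 has {a, b, c}, leaving only e.
So period 2 reads: b c a f d e.

b c a f d e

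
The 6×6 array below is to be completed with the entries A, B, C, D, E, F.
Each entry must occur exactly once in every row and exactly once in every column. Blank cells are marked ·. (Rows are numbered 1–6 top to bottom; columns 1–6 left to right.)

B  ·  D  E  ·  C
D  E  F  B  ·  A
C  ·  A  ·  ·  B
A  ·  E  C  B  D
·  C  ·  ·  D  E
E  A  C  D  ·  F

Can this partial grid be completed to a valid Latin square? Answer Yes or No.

No

Row 6, column 5: row 6 together with column 5 already contain {A, B, C, D, E, F} — every symbol — so nothing can go there. The grid has no valid completion.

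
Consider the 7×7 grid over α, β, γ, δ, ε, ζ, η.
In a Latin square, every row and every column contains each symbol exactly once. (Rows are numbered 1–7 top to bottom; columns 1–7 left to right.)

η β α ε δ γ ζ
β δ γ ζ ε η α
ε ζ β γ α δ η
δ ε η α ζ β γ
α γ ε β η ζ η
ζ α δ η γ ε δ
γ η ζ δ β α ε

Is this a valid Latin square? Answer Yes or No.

No

Row 6 contains δ twice (at columns 3 and 7); row 5 is also not a permutation.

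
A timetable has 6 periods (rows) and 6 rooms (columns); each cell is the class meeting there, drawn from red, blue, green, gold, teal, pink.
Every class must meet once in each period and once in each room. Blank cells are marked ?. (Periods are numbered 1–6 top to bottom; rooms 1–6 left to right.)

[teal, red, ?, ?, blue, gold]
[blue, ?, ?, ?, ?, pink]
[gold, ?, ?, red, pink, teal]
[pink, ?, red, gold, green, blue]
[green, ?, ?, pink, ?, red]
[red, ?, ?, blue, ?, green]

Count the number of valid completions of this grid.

3

Period 1, room 3: eliminating its period and room leaves {green, pink}.
Period 1, room 4: eliminating its period and room leaves {green}.
Period 2, room 2: eliminating its period and room leaves {green, gold, teal}.
Period 2, room 3: eliminating its period and room leaves {green, gold, teal}.
Period 2, room 4: eliminating its period and room leaves {green, teal}.
Period 2, room 5: eliminating its period and room leaves {red, gold, teal}.
Period 3, room 2: eliminating its period and room leaves {blue, green}.
Period 3, room 3: eliminating its period and room leaves {blue, green}.
Period 4, room 2: eliminating its period and room leaves {teal}.
Period 5, room 2: eliminating its period and room leaves {blue, gold, teal}.
Period 5, room 3: eliminating its period and room leaves {blue, gold, teal}.
Period 5, room 5: eliminating its period and room leaves {gold, teal}.
Period 6, room 2: eliminating its period and room leaves {gold, teal, pink}.
Period 6, room 3: eliminating its period and room leaves {gold, teal, pink}.
Period 6, room 5: eliminating its period and room leaves {gold, teal}.
Enumerating the assignments across these blanks that avoid any period or room repeat gives 3 completions.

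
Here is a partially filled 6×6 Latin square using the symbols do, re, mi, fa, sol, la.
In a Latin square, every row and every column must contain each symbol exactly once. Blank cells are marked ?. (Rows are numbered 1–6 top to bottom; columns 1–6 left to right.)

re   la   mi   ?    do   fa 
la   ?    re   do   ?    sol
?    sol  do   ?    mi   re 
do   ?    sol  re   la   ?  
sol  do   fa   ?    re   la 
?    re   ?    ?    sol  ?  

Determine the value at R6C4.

fa

Row 1, column 4: row 1 has {do, re, mi, fa, la} and column 4 has {do, re}, leaving only sol.
Row 2, column 5: row 2 has {do, re, sol, la} and column 5 has {do, re, mi, sol, la}, leaving only fa.
Row 2, column 2: row 2 has {do, re, fa, sol, la} and column 2 has {do, re, sol, la}, leaving only mi.
Row 3, column 1: row 3 has {do, re, mi, sol} and column 1 has {do, re, sol, la}, leaving only fa.
Row 3, column 4: row 3 has {do, re, mi, fa, sol} and column 4 has {do, re, sol}, leaving only la.
Row 4, column 2: row 4 has {do, re, sol, la} and column 2 has {do, re, mi, sol, la}, leaving only fa.
Row 4, column 6: row 4 has {do, re, fa, sol, la} and column 6 has {re, fa, sol, la}, leaving only mi.
Row 5, column 4: row 5 has {do, re, fa, sol, la} and column 4 has {do, re, sol, la}, leaving only mi.
Row 6 already has {re, sol} and column 4 already has {do, re, mi, sol, la}, so row 6, column 4 must be fa.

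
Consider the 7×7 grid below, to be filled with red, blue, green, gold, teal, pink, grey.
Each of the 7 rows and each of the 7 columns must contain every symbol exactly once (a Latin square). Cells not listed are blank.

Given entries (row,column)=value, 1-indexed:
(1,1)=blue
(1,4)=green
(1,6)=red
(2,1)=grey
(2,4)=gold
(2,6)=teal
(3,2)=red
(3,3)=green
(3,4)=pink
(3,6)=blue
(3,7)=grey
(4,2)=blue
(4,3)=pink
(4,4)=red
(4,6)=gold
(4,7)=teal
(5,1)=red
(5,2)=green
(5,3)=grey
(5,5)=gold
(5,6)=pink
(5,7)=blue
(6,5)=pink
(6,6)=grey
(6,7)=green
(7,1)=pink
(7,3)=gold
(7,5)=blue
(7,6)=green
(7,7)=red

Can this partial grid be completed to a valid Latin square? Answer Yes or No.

Row 1, column 3: row 1 has {red, blue, green} and column 3 has {green, gold, pink, grey}, so it must be teal.
Row 1, column 5: row 1 has {red, blue, green, teal} and column 5 has {blue, gold, pink}, so it must be grey.
Row 2, column 2: row 2 has {gold, teal, grey} and column 2 has {red, blue, green}, so it must be pink.
Now row 2, column 7: row 2 together with column 7 already contain {red, blue, green, gold, teal, pink, grey} — every symbol — so nothing can go there. The grid has no valid completion.

No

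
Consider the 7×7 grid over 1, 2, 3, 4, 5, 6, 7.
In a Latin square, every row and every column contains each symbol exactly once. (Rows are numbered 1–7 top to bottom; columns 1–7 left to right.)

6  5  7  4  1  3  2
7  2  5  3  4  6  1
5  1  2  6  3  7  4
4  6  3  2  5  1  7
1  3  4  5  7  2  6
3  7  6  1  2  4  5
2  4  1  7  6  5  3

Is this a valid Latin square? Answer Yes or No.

Each row is a permutation of the 7 symbols, and so is each column.

Yes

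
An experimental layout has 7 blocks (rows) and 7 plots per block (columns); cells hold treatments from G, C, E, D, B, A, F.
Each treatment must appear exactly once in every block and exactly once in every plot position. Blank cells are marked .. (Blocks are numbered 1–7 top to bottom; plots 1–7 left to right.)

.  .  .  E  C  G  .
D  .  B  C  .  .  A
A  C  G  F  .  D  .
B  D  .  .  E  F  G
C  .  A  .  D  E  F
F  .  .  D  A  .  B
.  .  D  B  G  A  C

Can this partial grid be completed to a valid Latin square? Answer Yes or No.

No

Block 1, plot 1: block 1 together with plot 1 already contain {G, C, E, D, B, A, F} — every symbol — so nothing can go there. The grid has no valid completion.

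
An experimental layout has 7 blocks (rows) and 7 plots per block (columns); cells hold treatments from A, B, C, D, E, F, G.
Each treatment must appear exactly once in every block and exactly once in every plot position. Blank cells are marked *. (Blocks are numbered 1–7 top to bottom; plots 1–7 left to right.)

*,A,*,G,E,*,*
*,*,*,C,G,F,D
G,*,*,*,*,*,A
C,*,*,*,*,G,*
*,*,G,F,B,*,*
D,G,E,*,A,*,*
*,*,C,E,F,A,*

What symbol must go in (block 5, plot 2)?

Block 4, plot 5: block 4 has {C, G} and plot 5 has {A, B, E, F, G}, leaving only D.
Block 3, plot 5: block 3 has {A, G} and plot 5 has {A, B, D, E, F, G}, leaving only C.
Block 6, plot 4: block 6 has {A, D, E, G} and plot 4 has {C, E, F, G}, leaving only B.
Block 3, plot 4: block 3 has {A, C, G} and plot 4 has {B, C, E, F, G}, leaving only D.
Block 4, plot 4: block 4 has {C, D, G} and plot 4 has {B, C, D, E, F, G}, leaving only A.
Block 6, plot 6: block 6 has {A, B, D, E, G} and plot 6 has {A, F, G}, leaving only C.
Block 6, plot 7: block 6 has {A, B, C, D, E, G} and plot 7 has {A, D}, leaving only F.
Block 7, plot 1: block 7 has {A, C, E, F} and plot 1 has {C, D, G}, leaving only B.
Block 1, plot 1: block 1 has {A, E, G} and plot 1 has {B, C, D, G}, leaving only F.
Block 7, plot 2: block 7 has {A, B, C, E, F} and plot 2 has {A, G}, leaving only D.
Block 7, plot 7: block 7 has {A, B, C, D, E, F} and plot 7 has {A, D, F}, leaving only G.
Block 5, plot 2 is narrowed to {C, E}.
If it were E, then block 4, plot 2 would be left with no valid symbol.
So block 5, plot 2 must be C.

C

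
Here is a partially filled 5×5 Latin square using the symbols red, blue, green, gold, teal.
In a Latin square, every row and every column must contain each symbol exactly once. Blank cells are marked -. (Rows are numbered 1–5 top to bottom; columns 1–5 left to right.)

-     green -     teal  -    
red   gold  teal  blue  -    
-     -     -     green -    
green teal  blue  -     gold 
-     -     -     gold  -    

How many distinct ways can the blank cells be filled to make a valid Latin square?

Row 1, column 1: eliminating its row and column leaves {blue, gold}.
Row 1, column 3: eliminating its row and column leaves {red, gold}.
Row 1, column 5: eliminating its row and column leaves {red, blue}.
Row 2, column 5: eliminating its row and column leaves {green}.
Row 3, column 1: eliminating its row and column leaves {blue, gold, teal}.
Row 3, column 2: eliminating its row and column leaves {red, blue}.
Row 3, column 3: eliminating its row and column leaves {red, gold}.
Row 3, column 5: eliminating its row and column leaves {red, blue, teal}.
Row 4, column 4: eliminating its row and column leaves {red}.
Row 5, column 1: eliminating its row and column leaves {blue, teal}.
Row 5, column 2: eliminating its row and column leaves {red, blue}.
Row 5, column 3: eliminating its row and column leaves {red, green}.
Row 5, column 5: eliminating its row and column leaves {red, blue, green, teal}.
Enumerating the assignments across these blanks that avoid any row or column repeat gives 3 completions.

3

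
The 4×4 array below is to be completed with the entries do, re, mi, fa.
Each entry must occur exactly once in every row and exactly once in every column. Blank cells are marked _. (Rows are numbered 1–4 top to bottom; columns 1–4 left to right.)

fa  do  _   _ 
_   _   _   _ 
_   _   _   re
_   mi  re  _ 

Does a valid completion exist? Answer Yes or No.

Row 1, column 3: row 1 has {do, fa} and column 3 has {re}, so it must be mi.
Now row 1, column 4: row 1 together with column 4 already contain {do, re, mi, fa} — every symbol — so nothing can go there. The grid has no valid completion.

No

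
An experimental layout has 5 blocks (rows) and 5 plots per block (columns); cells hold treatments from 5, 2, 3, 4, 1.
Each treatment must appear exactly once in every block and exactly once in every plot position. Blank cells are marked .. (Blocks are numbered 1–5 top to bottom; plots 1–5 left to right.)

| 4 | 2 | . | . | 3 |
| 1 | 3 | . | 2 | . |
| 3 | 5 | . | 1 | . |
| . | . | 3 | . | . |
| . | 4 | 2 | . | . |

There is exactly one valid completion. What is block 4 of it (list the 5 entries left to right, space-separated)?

Block 4, plot 2: block 4 has {3} and plot 2 has {5, 2, 3, 4}, leaving only 1.
Block 1, plot 4: block 1 has {2, 3, 4} and plot 4 has {2, 1}, leaving only 5.
Block 4, plot 4: block 4 has {3, 1} and plot 4 has {5, 2, 1}, leaving only 4.
Block 1, plot 3: block 1 has {5, 2, 3, 4} and plot 3 has {2, 3}, leaving only 1.
Block 3, plot 3: block 3 has {5, 3, 1} and plot 3 has {2, 3, 1}, leaving only 4.
Block 2, plot 3: block 2 has {2, 3, 1} and plot 3 has {2, 3, 4, 1}, leaving only 5.
Block 2, plot 5: block 2 has {5, 2, 3, 1} and plot 5 has {3}, leaving only 4.
Block 3, plot 5: block 3 has {5, 3, 4, 1} and plot 5 has {3, 4}, leaving only 2.
Block 4, plot 5: block 4 has {3, 4, 1} and plot 5 has {2, 3, 4}, leaving only 5.
Block 4, plot 1: block 4 has {5, 3, 4, 1} and plot 1 has {3, 4, 1}, leaving only 2.
So block 4 reads: 2 1 3 4 5.

2 1 3 4 5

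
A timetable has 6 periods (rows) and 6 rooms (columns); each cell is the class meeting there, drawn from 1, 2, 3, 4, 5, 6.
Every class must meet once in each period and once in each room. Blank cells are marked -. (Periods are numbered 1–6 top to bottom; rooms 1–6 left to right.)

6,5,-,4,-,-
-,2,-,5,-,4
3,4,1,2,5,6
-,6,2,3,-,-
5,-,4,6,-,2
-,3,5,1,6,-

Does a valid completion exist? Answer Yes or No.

No

Period 6, room 6: period 6 together with room 6 already contain {1, 2, 3, 4, 5, 6} — every symbol — so nothing can go there. The grid has no valid completion.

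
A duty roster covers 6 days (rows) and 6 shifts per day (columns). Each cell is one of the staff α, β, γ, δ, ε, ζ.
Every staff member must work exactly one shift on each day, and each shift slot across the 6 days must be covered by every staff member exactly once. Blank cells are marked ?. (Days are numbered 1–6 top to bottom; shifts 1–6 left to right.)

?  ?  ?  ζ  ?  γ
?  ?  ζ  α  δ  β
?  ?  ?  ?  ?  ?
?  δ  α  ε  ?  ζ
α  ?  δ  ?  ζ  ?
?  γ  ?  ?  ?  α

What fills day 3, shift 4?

Day 2, shift 2: day 2 has {α, β, δ, ζ} and shift 2 has {γ, δ}, leaving only ε.
Day 2, shift 1: day 2 has {α, β, δ, ε, ζ} and shift 1 has {α}, leaving only γ.
Day 4, shift 1: day 4 has {α, δ, ε, ζ} and shift 1 has {α, γ}, leaving only β.
Day 4, shift 5: day 4 has {α, β, δ, ε, ζ} and shift 5 has {δ, ζ}, leaving only γ.
Day 5, shift 2: day 5 has {α, δ, ζ} and shift 2 has {γ, δ, ε}, leaving only β.
Day 1, shift 2: day 1 has {γ, ζ} and shift 2 has {β, γ, δ, ε}, leaving only α.
Day 3, shift 2: day 3 has {} and shift 2 has {α, β, γ, δ, ε}, leaving only ζ.
Day 5, shift 4: day 5 has {α, β, δ, ζ} and shift 4 has {α, ε, ζ}, leaving only γ.
Day 5, shift 6: day 5 has {α, β, γ, δ, ζ} and shift 6 has {α, β, γ, ζ}, leaving only ε.
Day 3, shift 6: day 3 has {ζ} and shift 6 has {α, β, γ, ε, ζ}, leaving only δ.
Day 3 already has {δ, ζ} and shift 4 already has {α, γ, ε, ζ}, so day 3, shift 4 must be β.

β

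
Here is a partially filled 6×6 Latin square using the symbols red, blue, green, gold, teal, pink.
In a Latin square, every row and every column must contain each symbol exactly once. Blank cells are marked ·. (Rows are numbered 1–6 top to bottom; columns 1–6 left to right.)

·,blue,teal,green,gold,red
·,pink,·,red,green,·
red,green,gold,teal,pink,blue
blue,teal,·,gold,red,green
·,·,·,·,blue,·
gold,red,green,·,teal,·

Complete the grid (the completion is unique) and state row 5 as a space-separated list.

Row 5, column 2: row 5 has {blue} and column 2 has {red, blue, green, teal, pink}, leaving only gold.
Row 5, column 4: row 5 has {blue, gold} and column 4 has {red, green, gold, teal}, leaving only pink.
Row 5, column 3: row 5 has {blue, gold, pink} and column 3 has {green, gold, teal}, leaving only red.
Row 5, column 6: row 5 has {red, blue, gold, pink} and column 6 has {red, blue, green}, leaving only teal.
Row 5, column 1: row 5 has {red, blue, gold, teal, pink} and column 1 has {red, blue, gold}, leaving only green.
So row 5 reads: green gold red pink blue teal.

green gold red pink blue teal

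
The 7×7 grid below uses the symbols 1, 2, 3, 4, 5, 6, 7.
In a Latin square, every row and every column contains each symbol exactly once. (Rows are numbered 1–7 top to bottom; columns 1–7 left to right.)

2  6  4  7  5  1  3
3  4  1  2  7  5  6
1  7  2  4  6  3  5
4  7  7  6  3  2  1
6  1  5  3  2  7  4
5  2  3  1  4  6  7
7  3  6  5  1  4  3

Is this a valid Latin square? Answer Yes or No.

Row 4 contains 7 twice (at columns 2 and 3); row 7 is also not a permutation.

No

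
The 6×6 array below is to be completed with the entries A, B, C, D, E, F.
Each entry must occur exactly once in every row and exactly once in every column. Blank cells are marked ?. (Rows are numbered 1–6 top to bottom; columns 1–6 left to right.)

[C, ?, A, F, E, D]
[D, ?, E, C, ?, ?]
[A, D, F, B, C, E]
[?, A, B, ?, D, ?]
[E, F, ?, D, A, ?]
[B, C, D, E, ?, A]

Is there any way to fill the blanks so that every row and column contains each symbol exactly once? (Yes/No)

Row 4, column 4: row 4 together with column 4 already contain {A, B, C, D, E, F} — every symbol — so nothing can go there. The grid has no valid completion.

No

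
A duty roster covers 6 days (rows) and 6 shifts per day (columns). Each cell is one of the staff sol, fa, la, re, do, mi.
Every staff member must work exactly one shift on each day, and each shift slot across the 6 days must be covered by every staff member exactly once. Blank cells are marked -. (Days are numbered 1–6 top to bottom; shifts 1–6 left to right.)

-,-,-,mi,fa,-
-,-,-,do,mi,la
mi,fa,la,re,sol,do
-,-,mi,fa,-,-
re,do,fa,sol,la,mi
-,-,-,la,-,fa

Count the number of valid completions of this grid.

5

Day 1, shift 1: eliminating its day and shift leaves {sol, la, do}.
Day 1, shift 2: eliminating its day and shift leaves {sol, la, re}.
Day 1, shift 3: eliminating its day and shift leaves {sol, re, do}.
Day 1, shift 6: eliminating its day and shift leaves {sol, re}.
Day 2, shift 1: eliminating its day and shift leaves {sol, fa}.
Day 2, shift 2: eliminating its day and shift leaves {sol, re}.
Day 2, shift 3: eliminating its day and shift leaves {sol, re}.
Day 4, shift 1: eliminating its day and shift leaves {sol, la, do}.
Day 4, shift 2: eliminating its day and shift leaves {sol, la, re}.
Day 4, shift 5: eliminating its day and shift leaves {re, do}.
Day 4, shift 6: eliminating its day and shift leaves {sol, re}.
Day 6, shift 1: eliminating its day and shift leaves {sol, do}.
Day 6, shift 2: eliminating its day and shift leaves {sol, re, mi}.
Day 6, shift 3: eliminating its day and shift leaves {sol, re, do}.
Day 6, shift 5: eliminating its day and shift leaves {re, do}.
Enumerating the assignments across these blanks that avoid any day or shift repeat gives 5 completions.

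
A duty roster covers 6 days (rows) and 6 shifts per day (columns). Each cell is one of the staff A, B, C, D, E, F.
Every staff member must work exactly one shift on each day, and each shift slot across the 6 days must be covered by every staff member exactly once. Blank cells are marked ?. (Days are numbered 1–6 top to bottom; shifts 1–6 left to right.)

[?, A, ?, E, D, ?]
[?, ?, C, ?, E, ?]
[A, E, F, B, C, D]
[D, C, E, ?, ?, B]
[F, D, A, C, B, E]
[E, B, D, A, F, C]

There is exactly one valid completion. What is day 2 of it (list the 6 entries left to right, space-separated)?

B F C D E A

Day 2, shift 1: day 2 has {C, E} and shift 1 has {A, D, E, F}, leaving only B.
Day 2, shift 2: day 2 has {B, C, E} and shift 2 has {A, B, C, D, E}, leaving only F.
Day 2, shift 4: day 2 has {B, C, E, F} and shift 4 has {A, B, C, E}, leaving only D.
Day 2, shift 6: day 2 has {B, C, D, E, F} and shift 6 has {B, C, D, E}, leaving only A.
So day 2 reads: B F C D E A.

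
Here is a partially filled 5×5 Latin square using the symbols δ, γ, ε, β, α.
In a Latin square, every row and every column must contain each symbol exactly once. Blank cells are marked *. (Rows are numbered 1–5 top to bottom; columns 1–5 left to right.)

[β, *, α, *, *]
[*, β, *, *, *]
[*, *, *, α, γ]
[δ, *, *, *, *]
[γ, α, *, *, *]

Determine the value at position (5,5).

β

Row 3, column 1: row 3 has {γ, α} and column 1 has {δ, γ, β}, leaving only ε.
Row 2, column 1: row 2 has {β} and column 1 has {δ, γ, ε, β}, leaving only α.
Row 3, column 2: row 3 has {γ, ε, α} and column 2 has {β, α}, leaving only δ.
Row 3, column 3: row 3 has {δ, γ, ε, α} and column 3 has {α}, leaving only β.
Row 5, column 5 is narrowed to {δ, ε, β}.
If it were δ, then row 2, column 5 would be left with no valid symbol.
If it were ε, then row 2, column 5 would be left with no valid symbol.
So row 5, column 5 must be β.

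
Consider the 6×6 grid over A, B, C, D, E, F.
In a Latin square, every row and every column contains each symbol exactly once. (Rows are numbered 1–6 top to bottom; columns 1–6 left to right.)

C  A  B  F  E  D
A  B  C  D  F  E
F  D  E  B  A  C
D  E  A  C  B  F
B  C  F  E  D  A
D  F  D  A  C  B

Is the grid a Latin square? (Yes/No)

No

Row 6 contains D twice (at columns 1 and 3), so it is not a permutation.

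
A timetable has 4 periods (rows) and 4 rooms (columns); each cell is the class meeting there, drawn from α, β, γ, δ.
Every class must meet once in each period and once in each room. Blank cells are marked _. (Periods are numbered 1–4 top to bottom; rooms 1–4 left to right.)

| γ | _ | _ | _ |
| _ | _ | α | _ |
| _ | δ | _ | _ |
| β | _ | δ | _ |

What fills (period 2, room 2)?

β

Period 1, room 3: period 1 has {γ} and room 3 has {α, δ}, leaving only β.
Period 1, room 2: period 1 has {β, γ} and room 2 has {δ}, leaving only α.
Period 1, room 4: period 1 has {α, β, γ} and room 4 has {}, leaving only δ.
Period 2, room 1: period 2 has {α} and room 1 has {β, γ}, leaving only δ.
Period 3, room 1: period 3 has {δ} and room 1 has {β, γ, δ}, leaving only α.
Period 3, room 3: period 3 has {α, δ} and room 3 has {α, β, δ}, leaving only γ.
Period 3, room 4: period 3 has {α, γ, δ} and room 4 has {δ}, leaving only β.
Period 2, room 4: period 2 has {α, δ} and room 4 has {β, δ}, leaving only γ.
Period 2 already has {α, γ, δ} and room 2 already has {α, δ}, so period 2, room 2 must be β.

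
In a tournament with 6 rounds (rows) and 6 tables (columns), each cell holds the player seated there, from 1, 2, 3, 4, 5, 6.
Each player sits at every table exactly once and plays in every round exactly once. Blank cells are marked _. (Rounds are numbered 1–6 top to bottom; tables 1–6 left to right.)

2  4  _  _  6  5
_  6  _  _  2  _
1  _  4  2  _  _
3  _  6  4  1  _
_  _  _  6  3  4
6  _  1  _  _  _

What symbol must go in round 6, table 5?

Round 1, table 3: round 1 has {2, 4, 5, 6} and table 3 has {1, 4, 6}, leaving only 3.
Round 1, table 4: round 1 has {2, 3, 4, 5, 6} and table 4 has {2, 4, 6}, leaving only 1.
Round 2, table 3: round 2 has {2, 6} and table 3 has {1, 3, 4, 6}, leaving only 5.
Round 2, table 1: round 2 has {2, 5, 6} and table 1 has {1, 2, 3, 6}, leaving only 4.
Round 2, table 4: round 2 has {2, 4, 5, 6} and table 4 has {1, 2, 4, 6}, leaving only 3.
Round 2, table 6: round 2 has {2, 3, 4, 5, 6} and table 6 has {4, 5}, leaving only 1.
Round 3, table 5: round 3 has {1, 2, 4} and table 5 has {1, 2, 3, 6}, leaving only 5.
Round 6 already has {1, 6} and table 5 already has {1, 2, 3, 5, 6}, so round 6, table 5 must be 4.

4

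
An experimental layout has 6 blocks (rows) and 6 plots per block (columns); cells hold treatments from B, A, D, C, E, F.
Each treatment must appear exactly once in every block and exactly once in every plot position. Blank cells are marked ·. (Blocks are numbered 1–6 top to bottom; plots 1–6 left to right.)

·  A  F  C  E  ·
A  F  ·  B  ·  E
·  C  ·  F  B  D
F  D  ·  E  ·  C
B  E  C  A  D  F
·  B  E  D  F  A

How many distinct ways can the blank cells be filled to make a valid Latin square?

1

Block 1, plot 1: eliminating its block and plot leaves {D}.
Block 1, plot 6: eliminating its block and plot leaves {B}.
Block 2, plot 3: eliminating its block and plot leaves {D}.
Block 2, plot 5: eliminating its block and plot leaves {C}.
Block 3, plot 1: eliminating its block and plot leaves {E}.
Block 3, plot 3: eliminating its block and plot leaves {A}.
Block 4, plot 3: eliminating its block and plot leaves {B, A}.
Block 4, plot 5: eliminating its block and plot leaves {A}.
Block 6, plot 1: eliminating its block and plot leaves {C}.
Only one assignment across all blanks avoids any block or plot repeat, giving 1 completion.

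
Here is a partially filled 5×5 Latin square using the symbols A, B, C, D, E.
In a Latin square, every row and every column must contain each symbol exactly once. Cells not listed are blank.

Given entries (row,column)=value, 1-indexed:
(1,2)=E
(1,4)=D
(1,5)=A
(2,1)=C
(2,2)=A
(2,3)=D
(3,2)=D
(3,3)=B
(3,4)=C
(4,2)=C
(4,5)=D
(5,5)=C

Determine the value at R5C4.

Row 1, column 1: row 1 has {A, D, E} and column 1 has {C}, leaving only B.
Row 1, column 3: row 1 has {A, B, D, E} and column 3 has {B, D}, leaving only C.
Row 3, column 5: row 3 has {B, C, D} and column 5 has {A, C, D}, leaving only E.
Row 2, column 5: row 2 has {A, C, D} and column 5 has {A, C, D, E}, leaving only B.
Row 2, column 4: row 2 has {A, B, C, D} and column 4 has {C, D}, leaving only E.
Row 3, column 1: row 3 has {B, C, D, E} and column 1 has {B, C}, leaving only A.
Row 4, column 1: row 4 has {C, D} and column 1 has {A, B, C}, leaving only E.
Row 4, column 3: row 4 has {C, D, E} and column 3 has {B, C, D}, leaving only A.
Row 4, column 4: row 4 has {A, C, D, E} and column 4 has {C, D, E}, leaving only B.
Row 5 already has {C} and column 4 already has {B, C, D, E}, so row 5, column 4 must be A.

A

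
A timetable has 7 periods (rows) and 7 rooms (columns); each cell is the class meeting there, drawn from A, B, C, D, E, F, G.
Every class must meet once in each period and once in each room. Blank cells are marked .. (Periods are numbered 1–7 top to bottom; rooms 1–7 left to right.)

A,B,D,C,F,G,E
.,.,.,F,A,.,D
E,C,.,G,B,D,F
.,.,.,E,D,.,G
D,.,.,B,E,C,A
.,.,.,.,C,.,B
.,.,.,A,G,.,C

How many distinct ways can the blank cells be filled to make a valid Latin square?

8

Period 2, room 1: eliminating its period and room leaves {B, C, G}.
Period 2, room 2: eliminating its period and room leaves {E, G}.
Period 2, room 3: eliminating its period and room leaves {B, C, E, G}.
Period 2, room 6: eliminating its period and room leaves {B, E}.
Period 3, room 3: eliminating its period and room leaves {A}.
Period 4, room 1: eliminating its period and room leaves {B, C, F}.
Period 4, room 2: eliminating its period and room leaves {A, F}.
Period 4, room 3: eliminating its period and room leaves {A, B, C, F}.
Period 4, room 6: eliminating its period and room leaves {A, B, F}.
Period 5, room 2: eliminating its period and room leaves {F, G}.
Period 5, room 3: eliminating its period and room leaves {F, G}.
Period 6, room 1: eliminating its period and room leaves {F, G}.
Period 6, room 2: eliminating its period and room leaves {A, D, E, F, G}.
Period 6, room 3: eliminating its period and room leaves {A, E, F, G}.
Period 6, room 4: eliminating its period and room leaves {D}.
Period 6, room 6: eliminating its period and room leaves {A, E, F}.
Period 7, room 1: eliminating its period and room leaves {B, F}.
Period 7, room 2: eliminating its period and room leaves {D, E, F}.
Period 7, room 3: eliminating its period and room leaves {B, E, F}.
Period 7, room 6: eliminating its period and room leaves {B, E, F}.
Enumerating the assignments across these blanks that avoid any period or room repeat gives 8 completions.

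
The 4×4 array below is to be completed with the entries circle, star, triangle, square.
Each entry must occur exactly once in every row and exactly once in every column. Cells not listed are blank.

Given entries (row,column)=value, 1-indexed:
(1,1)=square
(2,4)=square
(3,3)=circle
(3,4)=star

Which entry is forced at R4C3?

square

Row 3, column 1: row 3 has {circle, star} and column 1 has {square}, leaving only triangle.
Row 3, column 2: row 3 has {circle, star, triangle} and column 2 has {}, leaving only square.
Row 4, column 3 is narrowed to {star, triangle, square}.
If it were star, then row 2, column 3 would be left with no valid symbol.
If it were triangle, then row 2, column 3 would be left with no valid symbol.
So row 4, column 3 must be square.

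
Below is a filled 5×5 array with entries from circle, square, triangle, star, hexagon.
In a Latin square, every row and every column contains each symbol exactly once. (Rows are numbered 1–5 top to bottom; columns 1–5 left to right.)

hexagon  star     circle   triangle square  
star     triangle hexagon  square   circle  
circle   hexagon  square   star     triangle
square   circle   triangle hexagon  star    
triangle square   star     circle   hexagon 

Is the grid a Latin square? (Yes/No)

Each row is a permutation of the 5 symbols, and so is each column.

Yes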